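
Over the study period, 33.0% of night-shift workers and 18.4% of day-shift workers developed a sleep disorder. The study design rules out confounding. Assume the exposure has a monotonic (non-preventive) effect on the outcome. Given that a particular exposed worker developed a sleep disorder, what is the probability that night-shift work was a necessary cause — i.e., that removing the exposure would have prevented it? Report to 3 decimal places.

PN ≈ 0.442

p₁ = 0.33, p₀ = 0.184.
Under exogeneity and monotonicity, PN = (p₁ − p₀) / p₁.
PN = (0.33 − 0.184) / 0.33 = 0.146 / 0.33 ≈ 0.4424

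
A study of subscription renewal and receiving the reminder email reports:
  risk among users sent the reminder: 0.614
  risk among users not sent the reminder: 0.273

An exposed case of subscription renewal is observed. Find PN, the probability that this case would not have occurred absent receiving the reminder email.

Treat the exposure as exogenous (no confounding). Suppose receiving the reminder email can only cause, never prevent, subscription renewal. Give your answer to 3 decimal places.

PN ≈ 0.555

Let p₁ = 0.614, p₀ = 0.273.
Under exogeneity and monotonicity, PN = (p₁ − p₀) / p₁.
PN = (0.614 − 0.273) / 0.614 = 0.341 / 0.614 ≈ 0.5554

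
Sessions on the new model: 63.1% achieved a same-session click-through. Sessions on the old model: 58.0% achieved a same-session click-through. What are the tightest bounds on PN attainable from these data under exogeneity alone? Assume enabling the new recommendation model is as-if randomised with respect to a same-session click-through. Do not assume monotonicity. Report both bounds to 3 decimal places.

0.081 ≤ PN ≤ 0.666

p₁ = 0.631, p₀ = 0.58.
Under exogeneity alone the bounds on PN are max{0,(p₁−p₀)/p₁} ≤ PN ≤ min{1,(1−p₀)/p₁}.
  lower = (p₁ − p₀)/p₁ = 0.051 / 0.631 ≈ 0.0808
  upper = min{1, (1 − p₀)/p₁} = 0.42 / 0.631 ≈ 0.6656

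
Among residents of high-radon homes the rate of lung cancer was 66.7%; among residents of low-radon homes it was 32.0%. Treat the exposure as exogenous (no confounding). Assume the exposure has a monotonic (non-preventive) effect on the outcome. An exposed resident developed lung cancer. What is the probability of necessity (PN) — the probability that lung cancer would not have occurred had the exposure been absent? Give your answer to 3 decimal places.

p₁ = 0.667, p₀ = 0.32.
Under exogeneity and monotonicity, PN = (p₁ − p₀) / p₁.
PN = (0.667 − 0.32) / 0.667 = 0.347 / 0.667 ≈ 0.5202

PN ≈ 0.520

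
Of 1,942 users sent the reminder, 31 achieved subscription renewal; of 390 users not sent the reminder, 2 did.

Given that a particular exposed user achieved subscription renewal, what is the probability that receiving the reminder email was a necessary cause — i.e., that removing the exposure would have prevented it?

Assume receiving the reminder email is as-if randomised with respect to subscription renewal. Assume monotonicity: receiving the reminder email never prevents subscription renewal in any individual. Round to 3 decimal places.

p₁ = P(outcome | exposed) = 31/1942 = 0.015963
p₀ = P(outcome | unexposed) = 2/390 = 0.0051282
Under exogeneity and monotonicity, PN = (p₁ − p₀) / p₁.
PN = (0.015963 − 0.0051282) / 0.015963 = 0.010835 / 0.015963 ≈ 0.6787

PN ≈ 0.679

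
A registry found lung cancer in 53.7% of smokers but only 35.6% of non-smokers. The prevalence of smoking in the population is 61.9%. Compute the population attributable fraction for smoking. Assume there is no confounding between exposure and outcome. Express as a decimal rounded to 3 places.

PAF ≈ 0.239

p₁ = 0.537, p₀ = 0.356.
Overall risk P(Y=1) = π·p₁ + (1−π)·p₀ = 0.619×0.537 + 0.381×0.356 = 0.46804.
Under exogeneity, PAF = [P(Y=1) − p₀] / P(Y=1).
PAF = (0.46804 − 0.356) / 0.46804 ≈ 0.2394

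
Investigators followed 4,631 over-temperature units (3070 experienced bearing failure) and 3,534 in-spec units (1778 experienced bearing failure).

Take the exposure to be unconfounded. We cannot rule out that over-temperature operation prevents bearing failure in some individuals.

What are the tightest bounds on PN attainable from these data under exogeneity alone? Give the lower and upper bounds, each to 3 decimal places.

0.241 ≤ PN ≤ 0.750

p₁ = P(outcome | exposed) = 3070/4631 = 0.66292
p₀ = P(outcome | unexposed) = 1778/3534 = 0.50311
Under exogeneity alone the bounds on PN are max{0,(p₁−p₀)/p₁} ≤ PN ≤ min{1,(1−p₀)/p₁}.
  lower = (p₁ − p₀)/p₁ = 0.15981 / 0.66292 ≈ 0.2411
  upper = min{1, (1 − p₀)/p₁} = 0.49689 / 0.66292 ≈ 0.7495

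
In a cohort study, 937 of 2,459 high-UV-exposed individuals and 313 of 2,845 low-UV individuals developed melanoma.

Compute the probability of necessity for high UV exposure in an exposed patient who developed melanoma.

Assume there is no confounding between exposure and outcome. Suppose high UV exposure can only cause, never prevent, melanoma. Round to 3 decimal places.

p₁ = P(outcome | exposed) = 937/2459 = 0.38105
p₀ = P(outcome | unexposed) = 313/2845 = 0.11002
Under exogeneity and monotonicity, PN = (p₁ − p₀) / p₁.
PN = (0.38105 − 0.11002) / 0.38105 = 0.27103 / 0.38105 ≈ 0.7113

PN ≈ 0.711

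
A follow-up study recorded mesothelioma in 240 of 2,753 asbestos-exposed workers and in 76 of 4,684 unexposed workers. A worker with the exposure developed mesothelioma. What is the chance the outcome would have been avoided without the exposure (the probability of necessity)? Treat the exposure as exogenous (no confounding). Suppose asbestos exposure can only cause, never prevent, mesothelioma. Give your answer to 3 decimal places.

p₁ = P(outcome | exposed) = 240/2753 = 0.087178
p₀ = P(outcome | unexposed) = 76/4684 = 0.016225
Under exogeneity and monotonicity, PN = (p₁ − p₀) / p₁.
PN = (0.087178 − 0.016225) / 0.087178 = 0.070952 / 0.087178 ≈ 0.8139

PN ≈ 0.814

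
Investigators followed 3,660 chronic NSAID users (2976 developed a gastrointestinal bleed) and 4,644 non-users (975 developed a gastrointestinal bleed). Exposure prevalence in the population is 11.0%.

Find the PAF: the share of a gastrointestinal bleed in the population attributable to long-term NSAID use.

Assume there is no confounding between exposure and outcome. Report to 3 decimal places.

p₁ = P(outcome | exposed) = 2976/3660 = 0.81311
p₀ = P(outcome | unexposed) = 975/4644 = 0.20995
Overall risk P(Y=1) = π·p₁ + (1−π)·p₀ = 0.11×0.81311 + 0.89×0.20995 = 0.2763.
Under exogeneity, PAF = [P(Y=1) − p₀] / P(Y=1).
PAF = (0.2763 − 0.20995) / 0.2763 ≈ 0.2401

PAF ≈ 0.240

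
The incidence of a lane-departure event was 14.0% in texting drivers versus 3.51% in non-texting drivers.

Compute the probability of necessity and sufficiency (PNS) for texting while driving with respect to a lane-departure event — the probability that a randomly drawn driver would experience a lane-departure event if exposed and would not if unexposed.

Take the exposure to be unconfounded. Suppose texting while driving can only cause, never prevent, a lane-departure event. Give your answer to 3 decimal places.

PNS ≈ 0.105

p₁ = 0.14, p₀ = 0.0351.
Under exogeneity and monotonicity, PNS = p₁ − p₀.
PNS = 0.14 − 0.0351 = 0.1049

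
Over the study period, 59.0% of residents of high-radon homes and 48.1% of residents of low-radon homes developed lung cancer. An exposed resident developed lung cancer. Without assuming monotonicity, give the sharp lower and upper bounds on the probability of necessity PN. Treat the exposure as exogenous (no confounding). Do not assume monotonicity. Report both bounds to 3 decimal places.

0.185 ≤ PN ≤ 0.880

p₁ = 0.59, p₀ = 0.481.
Under exogeneity alone the bounds on PN are max{0,(p₁−p₀)/p₁} ≤ PN ≤ min{1,(1−p₀)/p₁}.
  lower = (p₁ − p₀)/p₁ = 0.109 / 0.59 ≈ 0.1847
  upper = min{1, (1 − p₀)/p₁} = 0.519 / 0.59 ≈ 0.8797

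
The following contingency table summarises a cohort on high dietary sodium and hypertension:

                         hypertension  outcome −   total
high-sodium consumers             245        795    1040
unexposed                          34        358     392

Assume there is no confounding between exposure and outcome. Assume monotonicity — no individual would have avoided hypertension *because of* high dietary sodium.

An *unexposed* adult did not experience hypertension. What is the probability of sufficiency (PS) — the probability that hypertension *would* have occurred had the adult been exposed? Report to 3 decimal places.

p₁ = P(outcome | exposed) = 245/1040 = 0.23558
p₀ = P(outcome | unexposed) = 34/392 = 0.086735
Under exogeneity and monotonicity, PS = (p₁ − p₀) / (1 − p₀).
PS = (0.23558 − 0.086735) / (1 − 0.086735) = 0.14884 / 0.91327 ≈ 0.1630

PS ≈ 0.163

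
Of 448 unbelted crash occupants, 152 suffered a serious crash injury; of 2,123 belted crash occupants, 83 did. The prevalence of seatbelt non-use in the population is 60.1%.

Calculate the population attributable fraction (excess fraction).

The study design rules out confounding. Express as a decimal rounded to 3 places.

PAF ≈ 0.822

p₁ = P(outcome | exposed) = 152/448 = 0.33929
p₀ = P(outcome | unexposed) = 83/2123 = 0.039096
Overall risk P(Y=1) = π·p₁ + (1−π)·p₀ = 0.601×0.33929 + 0.399×0.039096 = 0.21951.
Under exogeneity, PAF = [P(Y=1) − p₀] / P(Y=1).
PAF = (0.21951 − 0.039096) / 0.21951 ≈ 0.8219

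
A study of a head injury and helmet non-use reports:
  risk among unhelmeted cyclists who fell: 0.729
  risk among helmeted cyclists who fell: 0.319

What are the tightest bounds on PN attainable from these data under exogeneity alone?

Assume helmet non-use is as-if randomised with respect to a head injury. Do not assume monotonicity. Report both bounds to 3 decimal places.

0.562 ≤ PN ≤ 0.934

Let p₁ = 0.729, p₀ = 0.319.
Under exogeneity alone the bounds on PN are max{0,(p₁−p₀)/p₁} ≤ PN ≤ min{1,(1−p₀)/p₁}.
  lower = (p₁ − p₀)/p₁ = 0.41 / 0.729 ≈ 0.5624
  upper = min{1, (1 − p₀)/p₁} = 0.681 / 0.729 ≈ 0.9342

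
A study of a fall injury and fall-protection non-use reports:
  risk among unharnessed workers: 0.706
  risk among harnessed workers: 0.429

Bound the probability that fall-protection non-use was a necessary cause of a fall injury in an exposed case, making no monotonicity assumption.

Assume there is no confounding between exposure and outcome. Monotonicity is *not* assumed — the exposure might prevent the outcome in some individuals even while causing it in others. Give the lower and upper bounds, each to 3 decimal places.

0.392 ≤ PN ≤ 0.809

Let p₁ = 0.706, p₀ = 0.429.
Under exogeneity alone the bounds on PN are max{0,(p₁−p₀)/p₁} ≤ PN ≤ min{1,(1−p₀)/p₁}.
  lower = (p₁ − p₀)/p₁ = 0.277 / 0.706 ≈ 0.3924
  upper = min{1, (1 − p₀)/p₁} = 0.571 / 0.706 ≈ 0.8088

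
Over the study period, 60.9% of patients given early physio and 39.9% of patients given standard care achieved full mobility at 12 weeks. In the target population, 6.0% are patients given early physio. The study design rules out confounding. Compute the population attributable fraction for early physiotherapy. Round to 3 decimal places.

p₁ = 0.609, p₀ = 0.399.
Overall risk P(Y=1) = π·p₁ + (1−π)·p₀ = 0.06×0.609 + 0.94×0.399 = 0.4116.
Under exogeneity, PAF = [P(Y=1) − p₀] / P(Y=1).
PAF = (0.4116 − 0.399) / 0.4116 ≈ 0.0306

PAF ≈ 0.031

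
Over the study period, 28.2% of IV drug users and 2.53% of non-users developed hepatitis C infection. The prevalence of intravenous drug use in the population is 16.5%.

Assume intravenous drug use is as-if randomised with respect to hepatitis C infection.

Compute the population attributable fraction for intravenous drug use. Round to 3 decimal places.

PAF ≈ 0.626

p₁ = 0.282, p₀ = 0.0253.
Overall risk P(Y=1) = π·p₁ + (1−π)·p₀ = 0.165×0.282 + 0.835×0.0253 = 0.067655.
Under exogeneity, PAF = [P(Y=1) − p₀] / P(Y=1).
PAF = (0.067655 − 0.0253) / 0.067655 ≈ 0.6260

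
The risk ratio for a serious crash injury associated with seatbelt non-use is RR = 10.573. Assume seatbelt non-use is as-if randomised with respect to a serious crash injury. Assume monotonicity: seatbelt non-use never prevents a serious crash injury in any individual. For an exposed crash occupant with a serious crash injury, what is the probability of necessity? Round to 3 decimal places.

PN ≈ 0.905

Under exogeneity and monotonicity, PN = (RR − 1) / RR = 1 − 1/RR.
PN = (10.573 − 1) / 10.573 = 9.573 / 10.573 ≈ 0.9054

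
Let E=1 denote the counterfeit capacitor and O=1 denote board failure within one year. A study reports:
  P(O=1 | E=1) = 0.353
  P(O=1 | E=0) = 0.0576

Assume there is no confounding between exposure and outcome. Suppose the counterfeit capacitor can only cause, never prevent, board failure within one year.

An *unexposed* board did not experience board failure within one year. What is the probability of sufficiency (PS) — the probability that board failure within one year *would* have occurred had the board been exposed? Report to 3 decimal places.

Let p₁ = 0.353, p₀ = 0.0576.
Under exogeneity and monotonicity, PS = (p₁ − p₀) / (1 − p₀).
PS = (0.353 − 0.0576) / (1 − 0.0576) = 0.2954 / 0.9424 ≈ 0.3135

PS ≈ 0.313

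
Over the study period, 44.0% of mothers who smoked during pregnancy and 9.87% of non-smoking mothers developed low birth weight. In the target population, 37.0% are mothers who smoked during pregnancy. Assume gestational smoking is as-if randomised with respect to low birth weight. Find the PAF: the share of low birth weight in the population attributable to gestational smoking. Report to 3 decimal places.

PAF ≈ 0.561

p₁ = 0.44, p₀ = 0.0987.
Overall risk P(Y=1) = π·p₁ + (1−π)·p₀ = 0.37×0.44 + 0.63×0.0987 = 0.22498.
Under exogeneity, PAF = [P(Y=1) − p₀] / P(Y=1).
PAF = (0.22498 − 0.0987) / 0.22498 ≈ 0.5613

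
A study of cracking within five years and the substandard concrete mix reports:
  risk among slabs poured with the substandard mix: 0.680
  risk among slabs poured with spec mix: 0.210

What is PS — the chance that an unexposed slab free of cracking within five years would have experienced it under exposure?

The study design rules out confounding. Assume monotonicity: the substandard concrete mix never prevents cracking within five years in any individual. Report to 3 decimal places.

Let p₁ = 0.68, p₀ = 0.21.
Under exogeneity and monotonicity, PS = (p₁ − p₀) / (1 − p₀).
PS = (0.68 − 0.21) / (1 − 0.21) = 0.47 / 0.79 ≈ 0.5949

PS ≈ 0.595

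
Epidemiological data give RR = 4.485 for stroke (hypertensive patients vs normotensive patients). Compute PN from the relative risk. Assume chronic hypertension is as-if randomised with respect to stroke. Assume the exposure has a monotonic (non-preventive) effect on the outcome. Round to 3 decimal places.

PN ≈ 0.777

Under exogeneity and monotonicity, PN = (RR − 1) / RR = 1 − 1/RR.
PN = (4.485 − 1) / 4.485 = 3.485 / 4.485 ≈ 0.7770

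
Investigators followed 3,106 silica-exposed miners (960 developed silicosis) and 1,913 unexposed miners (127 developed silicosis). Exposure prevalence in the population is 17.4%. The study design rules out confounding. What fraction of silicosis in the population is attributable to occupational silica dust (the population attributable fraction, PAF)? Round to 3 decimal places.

p₁ = P(outcome | exposed) = 960/3106 = 0.30908
p₀ = P(outcome | unexposed) = 127/1913 = 0.066388
Overall risk P(Y=1) = π·p₁ + (1−π)·p₀ = 0.174×0.30908 + 0.826×0.066388 = 0.10862.
Under exogeneity, PAF = [P(Y=1) − p₀] / P(Y=1).
PAF = (0.10862 − 0.066388) / 0.10862 ≈ 0.3888

PAF ≈ 0.389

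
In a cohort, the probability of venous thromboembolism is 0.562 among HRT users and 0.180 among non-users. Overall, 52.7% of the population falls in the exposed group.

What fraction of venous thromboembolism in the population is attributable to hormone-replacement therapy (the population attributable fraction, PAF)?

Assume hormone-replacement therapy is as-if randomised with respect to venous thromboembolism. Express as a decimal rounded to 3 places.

Let p₁ = 0.562, p₀ = 0.18.
Overall risk P(Y=1) = π·p₁ + (1−π)·p₀ = 0.527×0.562 + 0.473×0.18 = 0.38131.
Under exogeneity, PAF = [P(Y=1) − p₀] / P(Y=1).
PAF = (0.38131 − 0.18) / 0.38131 ≈ 0.5279

PAF ≈ 0.528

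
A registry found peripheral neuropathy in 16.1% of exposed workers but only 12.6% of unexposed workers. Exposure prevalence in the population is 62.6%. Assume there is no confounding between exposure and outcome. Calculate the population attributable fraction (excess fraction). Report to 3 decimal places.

PAF ≈ 0.148

p₁ = 0.161, p₀ = 0.126.
Overall risk P(Y=1) = π·p₁ + (1−π)·p₀ = 0.626×0.161 + 0.374×0.126 = 0.14791.
Under exogeneity, PAF = [P(Y=1) − p₀] / P(Y=1).
PAF = (0.14791 − 0.126) / 0.14791 ≈ 0.1481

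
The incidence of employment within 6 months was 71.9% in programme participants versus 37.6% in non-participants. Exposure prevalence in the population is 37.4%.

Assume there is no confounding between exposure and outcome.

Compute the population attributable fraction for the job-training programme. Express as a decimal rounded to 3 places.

p₁ = 0.719, p₀ = 0.376.
Overall risk P(Y=1) = π·p₁ + (1−π)·p₀ = 0.374×0.719 + 0.626×0.376 = 0.50428.
Under exogeneity, PAF = [P(Y=1) − p₀] / P(Y=1).
PAF = (0.50428 − 0.376) / 0.50428 ≈ 0.2544

PAF ≈ 0.254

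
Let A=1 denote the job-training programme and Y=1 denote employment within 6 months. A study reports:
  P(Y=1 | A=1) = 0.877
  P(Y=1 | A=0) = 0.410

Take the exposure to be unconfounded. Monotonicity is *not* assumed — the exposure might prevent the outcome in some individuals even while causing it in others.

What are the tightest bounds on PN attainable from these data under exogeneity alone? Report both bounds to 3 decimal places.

Let p₁ = 0.877, p₀ = 0.41.
Under exogeneity alone the bounds on PN are max{0,(p₁−p₀)/p₁} ≤ PN ≤ min{1,(1−p₀)/p₁}.
  lower = (p₁ − p₀)/p₁ = 0.467 / 0.877 ≈ 0.5325
  upper = min{1, (1 − p₀)/p₁} = 0.59 / 0.877 ≈ 0.6727

0.532 ≤ PN ≤ 0.673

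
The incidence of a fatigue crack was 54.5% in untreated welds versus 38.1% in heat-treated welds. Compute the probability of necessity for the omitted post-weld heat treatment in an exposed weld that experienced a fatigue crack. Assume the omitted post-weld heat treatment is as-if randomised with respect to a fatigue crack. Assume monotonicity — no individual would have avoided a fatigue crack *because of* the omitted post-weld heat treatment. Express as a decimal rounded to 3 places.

p₁ = 0.545, p₀ = 0.381.
Under exogeneity and monotonicity, PN = (p₁ − p₀) / p₁.
PN = (0.545 − 0.381) / 0.545 = 0.164 / 0.545 ≈ 0.3009

PN ≈ 0.301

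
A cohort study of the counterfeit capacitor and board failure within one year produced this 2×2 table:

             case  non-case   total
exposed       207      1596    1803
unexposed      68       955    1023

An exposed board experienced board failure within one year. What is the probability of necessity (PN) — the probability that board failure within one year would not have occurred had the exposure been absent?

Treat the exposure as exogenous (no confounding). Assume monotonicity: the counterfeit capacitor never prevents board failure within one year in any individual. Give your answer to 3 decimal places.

p₁ = P(outcome | exposed) = 207/1803 = 0.11481
p₀ = P(outcome | unexposed) = 68/1023 = 0.066471
Under exogeneity and monotonicity, PN = (p₁ − p₀) / p₁.
PN = (0.11481 − 0.066471) / 0.11481 = 0.048337 / 0.11481 ≈ 0.4210

PN ≈ 0.421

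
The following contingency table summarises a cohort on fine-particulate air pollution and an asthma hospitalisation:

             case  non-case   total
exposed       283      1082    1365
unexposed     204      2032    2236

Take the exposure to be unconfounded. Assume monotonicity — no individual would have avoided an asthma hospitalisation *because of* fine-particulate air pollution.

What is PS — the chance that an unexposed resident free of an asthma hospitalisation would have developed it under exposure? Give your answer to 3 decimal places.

p₁ = P(outcome | exposed) = 283/1365 = 0.20733
p₀ = P(outcome | unexposed) = 204/2236 = 0.091234
Under exogeneity and monotonicity, PS = (p₁ − p₀)/(1 − p₀).
PS = (0.20733 − 0.091234) / 0.90877 ≈ 0.1277

PS ≈ 0.128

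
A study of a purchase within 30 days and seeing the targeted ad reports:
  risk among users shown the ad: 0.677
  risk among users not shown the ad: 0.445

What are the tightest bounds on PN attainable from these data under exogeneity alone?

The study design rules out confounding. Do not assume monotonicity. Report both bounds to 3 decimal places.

0.343 ≤ PN ≤ 0.820

Let p₁ = 0.677, p₀ = 0.445.
Under exogeneity alone the bounds on PN are max{0,(p₁−p₀)/p₁} ≤ PN ≤ min{1,(1−p₀)/p₁}.
  lower = (p₁ − p₀)/p₁ = 0.232 / 0.677 ≈ 0.3427
  upper = min{1, (1 − p₀)/p₁} = 0.555 / 0.677 ≈ 0.8198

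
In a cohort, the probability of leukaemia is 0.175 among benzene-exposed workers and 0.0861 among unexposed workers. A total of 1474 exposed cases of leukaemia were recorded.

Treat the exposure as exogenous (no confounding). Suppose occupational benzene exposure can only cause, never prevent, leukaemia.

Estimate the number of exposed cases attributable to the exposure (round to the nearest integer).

Let p₁ = 0.175, p₀ = 0.0861.
PN = (p₁ − p₀)/p₁ = (0.175 − 0.0861) / 0.175 ≈ 0.50800.
Attributable cases ≈ PN × (exposed cases) = 0.50800 × 1474 ≈ 748.79.

about 749 cases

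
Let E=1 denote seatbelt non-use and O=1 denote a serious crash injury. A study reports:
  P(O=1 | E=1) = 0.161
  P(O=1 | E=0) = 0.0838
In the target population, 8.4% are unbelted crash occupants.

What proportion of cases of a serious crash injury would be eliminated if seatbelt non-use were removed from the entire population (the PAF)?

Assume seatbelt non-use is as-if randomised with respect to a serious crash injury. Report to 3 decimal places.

Let p₁ = 0.161, p₀ = 0.0838.
Overall risk P(Y=1) = π·p₁ + (1−π)·p₀ = 0.084×0.161 + 0.916×0.0838 = 0.090285.
Under exogeneity, PAF = [P(Y=1) − p₀] / P(Y=1).
PAF = (0.090285 − 0.0838) / 0.090285 ≈ 0.0718

PAF ≈ 0.072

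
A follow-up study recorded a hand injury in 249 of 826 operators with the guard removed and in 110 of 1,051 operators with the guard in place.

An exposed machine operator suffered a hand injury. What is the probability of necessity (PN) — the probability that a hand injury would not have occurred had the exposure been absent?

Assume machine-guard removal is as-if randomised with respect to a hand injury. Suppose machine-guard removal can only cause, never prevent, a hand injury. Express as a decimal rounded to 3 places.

p₁ = P(outcome | exposed) = 249/826 = 0.30145
p₀ = P(outcome | unexposed) = 110/1051 = 0.10466
Under exogeneity and monotonicity, PN = (p₁ − p₀) / p₁.
PN = (0.30145 − 0.10466) / 0.30145 = 0.19679 / 0.30145 ≈ 0.6528

PN ≈ 0.653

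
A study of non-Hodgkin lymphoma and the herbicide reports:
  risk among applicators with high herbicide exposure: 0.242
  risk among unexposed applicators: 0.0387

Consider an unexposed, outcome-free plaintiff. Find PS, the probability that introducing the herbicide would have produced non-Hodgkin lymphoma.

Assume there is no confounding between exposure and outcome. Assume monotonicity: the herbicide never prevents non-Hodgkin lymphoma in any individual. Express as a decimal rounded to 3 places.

PS ≈ 0.211

Let p₁ = 0.242, p₀ = 0.0387.
Under exogeneity and monotonicity, PS = (p₁ − p₀) / (1 − p₀).
PS = (0.242 − 0.0387) / (1 − 0.0387) = 0.2033 / 0.9613 ≈ 0.2115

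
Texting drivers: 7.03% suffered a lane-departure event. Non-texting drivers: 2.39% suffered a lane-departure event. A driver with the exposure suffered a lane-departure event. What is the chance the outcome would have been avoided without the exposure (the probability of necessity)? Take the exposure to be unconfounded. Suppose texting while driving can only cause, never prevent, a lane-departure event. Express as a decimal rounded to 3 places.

PN ≈ 0.660

p₁ = 0.0703, p₀ = 0.0239.
Under exogeneity and monotonicity, PN = (p₁ − p₀) / p₁.
PN = (0.0703 − 0.0239) / 0.0703 = 0.0464 / 0.0703 ≈ 0.6600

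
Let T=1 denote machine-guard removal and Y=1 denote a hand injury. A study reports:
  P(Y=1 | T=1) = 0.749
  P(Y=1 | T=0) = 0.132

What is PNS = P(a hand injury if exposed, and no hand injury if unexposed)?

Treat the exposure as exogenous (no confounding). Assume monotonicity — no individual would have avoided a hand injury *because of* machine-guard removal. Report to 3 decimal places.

PNS ≈ 0.617

Let p₁ = 0.749, p₀ = 0.132.
Under exogeneity and monotonicity, PNS = p₁ − p₀.
PNS = 0.749 − 0.132 = 0.617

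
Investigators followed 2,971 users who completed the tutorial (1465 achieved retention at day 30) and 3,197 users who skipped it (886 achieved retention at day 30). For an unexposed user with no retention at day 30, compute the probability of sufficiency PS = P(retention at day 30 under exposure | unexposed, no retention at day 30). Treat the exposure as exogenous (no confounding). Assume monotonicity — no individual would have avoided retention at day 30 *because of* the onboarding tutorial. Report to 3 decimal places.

PS ≈ 0.299

p₁ = P(outcome | exposed) = 1465/2971 = 0.4931
p₀ = P(outcome | unexposed) = 886/3197 = 0.27713
Under exogeneity and monotonicity, PS = (p₁ − p₀) / (1 − p₀).
PS = (0.4931 − 0.27713) / (1 − 0.27713) = 0.21597 / 0.72287 ≈ 0.2988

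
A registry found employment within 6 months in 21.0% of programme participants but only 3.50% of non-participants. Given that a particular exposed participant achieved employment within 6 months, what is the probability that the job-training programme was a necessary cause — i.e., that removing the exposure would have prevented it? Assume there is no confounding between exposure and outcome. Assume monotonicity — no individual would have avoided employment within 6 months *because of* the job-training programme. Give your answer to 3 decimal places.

p₁ = 0.21, p₀ = 0.035.
Under exogeneity and monotonicity, PN = (p₁ − p₀) / p₁.
PN = (0.21 − 0.035) / 0.21 = 0.175 / 0.21 ≈ 0.8333

PN ≈ 0.833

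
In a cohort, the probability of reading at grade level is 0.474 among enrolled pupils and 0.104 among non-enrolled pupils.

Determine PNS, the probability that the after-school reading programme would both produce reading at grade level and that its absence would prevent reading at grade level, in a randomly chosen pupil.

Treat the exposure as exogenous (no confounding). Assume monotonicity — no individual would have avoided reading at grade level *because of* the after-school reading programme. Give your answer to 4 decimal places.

Let p₁ = 0.474, p₀ = 0.104.
Under exogeneity and monotonicity, PNS = p₁ − p₀.
PNS = 0.474 − 0.104 = 0.37

PNS ≈ 0.3700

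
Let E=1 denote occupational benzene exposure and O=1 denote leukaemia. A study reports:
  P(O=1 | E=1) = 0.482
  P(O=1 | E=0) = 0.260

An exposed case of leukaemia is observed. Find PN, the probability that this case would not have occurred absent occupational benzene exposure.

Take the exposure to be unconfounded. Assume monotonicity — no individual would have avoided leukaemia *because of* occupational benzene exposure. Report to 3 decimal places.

PN ≈ 0.461

Let p₁ = 0.482, p₀ = 0.26.
Under exogeneity and monotonicity, PN = (p₁ − p₀) / p₁.
PN = (0.482 − 0.26) / 0.482 = 0.222 / 0.482 ≈ 0.4606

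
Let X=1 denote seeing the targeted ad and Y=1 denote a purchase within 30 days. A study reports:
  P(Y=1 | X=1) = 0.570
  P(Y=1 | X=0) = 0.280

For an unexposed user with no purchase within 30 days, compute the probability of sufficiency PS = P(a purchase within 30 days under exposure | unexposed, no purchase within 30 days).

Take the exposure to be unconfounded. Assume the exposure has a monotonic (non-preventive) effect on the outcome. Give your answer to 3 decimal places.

PS ≈ 0.403

Let p₁ = 0.57, p₀ = 0.28.
Under exogeneity and monotonicity, PS = (p₁ − p₀) / (1 − p₀).
PS = (0.57 − 0.28) / (1 − 0.28) = 0.29 / 0.72 ≈ 0.4028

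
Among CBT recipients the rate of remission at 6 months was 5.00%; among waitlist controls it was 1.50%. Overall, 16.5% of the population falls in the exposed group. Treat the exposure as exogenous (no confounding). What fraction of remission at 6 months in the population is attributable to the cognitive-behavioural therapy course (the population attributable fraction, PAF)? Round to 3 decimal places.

p₁ = 0.05, p₀ = 0.015.
Overall risk P(Y=1) = π·p₁ + (1−π)·p₀ = 0.165×0.05 + 0.835×0.015 = 0.020775.
Under exogeneity, PAF = [P(Y=1) − p₀] / P(Y=1).
PAF = (0.020775 − 0.015) / 0.020775 ≈ 0.2780

PAF ≈ 0.278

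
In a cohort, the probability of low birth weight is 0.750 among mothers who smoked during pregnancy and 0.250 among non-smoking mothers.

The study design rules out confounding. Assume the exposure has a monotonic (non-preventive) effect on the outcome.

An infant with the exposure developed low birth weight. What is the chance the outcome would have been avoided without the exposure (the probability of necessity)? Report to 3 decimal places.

PN ≈ 0.667

Let p₁ = 0.75, p₀ = 0.25.
Under exogeneity and monotonicity, PN = (p₁ − p₀) / p₁.
PN = (0.75 − 0.25) / 0.75 = 0.5 / 0.75 ≈ 0.6667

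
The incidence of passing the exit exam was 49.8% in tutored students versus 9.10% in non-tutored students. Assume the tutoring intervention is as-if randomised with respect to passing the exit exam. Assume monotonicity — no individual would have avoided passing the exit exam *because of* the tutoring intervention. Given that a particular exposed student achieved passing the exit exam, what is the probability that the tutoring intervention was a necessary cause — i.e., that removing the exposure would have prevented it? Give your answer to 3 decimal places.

PN ≈ 0.817

p₁ = 0.498, p₀ = 0.091.
Under exogeneity and monotonicity, PN = (p₁ − p₀) / p₁.
PN = (0.498 − 0.091) / 0.498 = 0.407 / 0.498 ≈ 0.8173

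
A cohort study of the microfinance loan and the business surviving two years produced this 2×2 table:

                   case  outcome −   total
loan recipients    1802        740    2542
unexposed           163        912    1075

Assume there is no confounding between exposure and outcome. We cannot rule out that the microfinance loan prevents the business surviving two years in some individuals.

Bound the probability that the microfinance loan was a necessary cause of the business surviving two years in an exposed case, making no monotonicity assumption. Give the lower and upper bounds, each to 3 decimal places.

p₁ = P(outcome | exposed) = 1802/2542 = 0.70889
p₀ = P(outcome | unexposed) = 163/1075 = 0.15163
Under exogeneity alone the bounds on PN are max{0,(p₁−p₀)/p₁} ≤ PN ≤ min{1,(1−p₀)/p₁}.
  lower = (p₁ − p₀)/p₁ = 0.55726 / 0.70889 ≈ 0.7861
  upper = min{1, (1 − p₀)/p₁} = 0.84837 / 0.70889 ≈ 1.1968 → capped at 1

0.786 ≤ PN ≤ 1.000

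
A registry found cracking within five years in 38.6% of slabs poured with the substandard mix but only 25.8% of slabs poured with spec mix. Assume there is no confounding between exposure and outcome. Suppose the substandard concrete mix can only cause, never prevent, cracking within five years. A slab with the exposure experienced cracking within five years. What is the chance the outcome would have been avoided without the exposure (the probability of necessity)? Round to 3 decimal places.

PN ≈ 0.332

p₁ = 0.386, p₀ = 0.258.
Under exogeneity and monotonicity, PN = (p₁ − p₀) / p₁.
PN = (0.386 − 0.258) / 0.386 = 0.128 / 0.386 ≈ 0.3316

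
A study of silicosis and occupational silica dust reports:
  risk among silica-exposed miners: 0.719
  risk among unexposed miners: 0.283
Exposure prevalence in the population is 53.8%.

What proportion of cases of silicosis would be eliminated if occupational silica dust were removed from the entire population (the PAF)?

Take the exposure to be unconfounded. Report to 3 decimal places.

PAF ≈ 0.453

Let p₁ = 0.719, p₀ = 0.283.
Overall risk P(Y=1) = π·p₁ + (1−π)·p₀ = 0.538×0.719 + 0.462×0.283 = 0.51757.
Under exogeneity, PAF = [P(Y=1) − p₀] / P(Y=1).
PAF = (0.51757 − 0.283) / 0.51757 ≈ 0.4532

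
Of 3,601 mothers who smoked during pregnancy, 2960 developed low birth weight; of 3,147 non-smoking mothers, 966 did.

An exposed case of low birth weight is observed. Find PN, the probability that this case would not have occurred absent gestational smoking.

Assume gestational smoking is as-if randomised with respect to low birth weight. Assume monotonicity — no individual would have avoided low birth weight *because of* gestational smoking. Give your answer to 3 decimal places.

p₁ = P(outcome | exposed) = 2960/3601 = 0.82199
p₀ = P(outcome | unexposed) = 966/3147 = 0.30696
Under exogeneity and monotonicity, PN = (p₁ − p₀) / p₁.
PN = (0.82199 − 0.30696) / 0.82199 = 0.51503 / 0.82199 ≈ 0.6266

PN ≈ 0.627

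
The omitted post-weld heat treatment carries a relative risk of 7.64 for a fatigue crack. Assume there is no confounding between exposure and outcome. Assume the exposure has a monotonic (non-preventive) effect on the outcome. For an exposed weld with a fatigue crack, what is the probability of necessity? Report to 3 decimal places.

PN ≈ 0.869

Under exogeneity and monotonicity, PN = (RR − 1) / RR = 1 − 1/RR.
PN = (7.64 − 1) / 7.64 = 6.64 / 7.64 ≈ 0.8691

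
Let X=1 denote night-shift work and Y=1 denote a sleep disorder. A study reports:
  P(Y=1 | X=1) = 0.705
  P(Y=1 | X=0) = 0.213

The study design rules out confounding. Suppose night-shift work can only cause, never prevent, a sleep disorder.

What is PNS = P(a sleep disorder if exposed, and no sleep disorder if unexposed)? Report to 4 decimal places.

PNS ≈ 0.4920

Let p₁ = 0.705, p₀ = 0.213.
Under exogeneity and monotonicity, PNS = p₁ − p₀.
PNS = 0.705 − 0.213 = 0.492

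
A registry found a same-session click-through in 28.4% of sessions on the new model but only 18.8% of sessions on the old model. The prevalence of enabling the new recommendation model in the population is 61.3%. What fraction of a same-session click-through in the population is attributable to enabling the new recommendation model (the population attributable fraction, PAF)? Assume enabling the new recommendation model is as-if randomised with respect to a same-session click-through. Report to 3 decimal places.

p₁ = 0.284, p₀ = 0.188.
Overall risk P(Y=1) = π·p₁ + (1−π)·p₀ = 0.613×0.284 + 0.387×0.188 = 0.24685.
Under exogeneity, PAF = [P(Y=1) − p₀] / P(Y=1).
PAF = (0.24685 − 0.188) / 0.24685 ≈ 0.2384

PAF ≈ 0.238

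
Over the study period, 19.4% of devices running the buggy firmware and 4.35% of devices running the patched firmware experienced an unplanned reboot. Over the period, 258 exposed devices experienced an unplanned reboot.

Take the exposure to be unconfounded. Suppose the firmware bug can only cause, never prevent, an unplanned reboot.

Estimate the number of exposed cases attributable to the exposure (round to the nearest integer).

p₁ = 0.194, p₀ = 0.0435.
PN = (p₁ − p₀)/p₁ = (0.194 − 0.0435) / 0.194 ≈ 0.77577.
Attributable cases ≈ PN × (exposed cases) = 0.77577 × 258 ≈ 200.15.

about 200 cases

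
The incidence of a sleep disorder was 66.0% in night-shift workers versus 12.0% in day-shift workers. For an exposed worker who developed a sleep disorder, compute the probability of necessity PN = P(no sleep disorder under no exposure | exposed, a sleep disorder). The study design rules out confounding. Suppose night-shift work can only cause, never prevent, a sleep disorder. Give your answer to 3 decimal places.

p₁ = 0.66, p₀ = 0.12.
Under exogeneity and monotonicity, PN = (p₁ − p₀) / p₁.
PN = (0.66 − 0.12) / 0.66 = 0.54 / 0.66 ≈ 0.8182

PN ≈ 0.818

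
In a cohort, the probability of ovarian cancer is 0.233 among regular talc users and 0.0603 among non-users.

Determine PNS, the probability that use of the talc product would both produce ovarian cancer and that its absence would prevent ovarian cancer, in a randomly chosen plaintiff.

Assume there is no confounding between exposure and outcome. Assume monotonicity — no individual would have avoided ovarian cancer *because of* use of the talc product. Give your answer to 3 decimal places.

Let p₁ = 0.233, p₀ = 0.0603.
Under exogeneity and monotonicity, PNS = p₁ − p₀.
PNS = 0.233 − 0.0603 = 0.1727

PNS ≈ 0.173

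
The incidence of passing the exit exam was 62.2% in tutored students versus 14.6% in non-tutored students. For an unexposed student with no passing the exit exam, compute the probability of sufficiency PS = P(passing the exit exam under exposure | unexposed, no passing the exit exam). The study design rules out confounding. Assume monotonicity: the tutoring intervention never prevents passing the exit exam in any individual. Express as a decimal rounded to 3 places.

PS ≈ 0.557

p₁ = 0.622, p₀ = 0.146.
Under exogeneity and monotonicity, PS = (p₁ − p₀) / (1 − p₀).
PS = (0.622 − 0.146) / (1 − 0.146) = 0.476 / 0.854 ≈ 0.5574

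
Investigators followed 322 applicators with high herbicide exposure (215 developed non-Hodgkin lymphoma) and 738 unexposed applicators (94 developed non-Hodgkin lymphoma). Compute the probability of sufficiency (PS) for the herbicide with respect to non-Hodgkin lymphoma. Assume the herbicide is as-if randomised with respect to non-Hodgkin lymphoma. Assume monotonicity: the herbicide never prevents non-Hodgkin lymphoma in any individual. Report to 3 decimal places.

p₁ = P(outcome | exposed) = 215/322 = 0.6677
p₀ = P(outcome | unexposed) = 94/738 = 0.12737
Under exogeneity and monotonicity, PS = (p₁ − p₀) / (1 − p₀).
PS = (0.6677 − 0.12737) / (1 − 0.12737) = 0.54033 / 0.87263 ≈ 0.6192

PS ≈ 0.619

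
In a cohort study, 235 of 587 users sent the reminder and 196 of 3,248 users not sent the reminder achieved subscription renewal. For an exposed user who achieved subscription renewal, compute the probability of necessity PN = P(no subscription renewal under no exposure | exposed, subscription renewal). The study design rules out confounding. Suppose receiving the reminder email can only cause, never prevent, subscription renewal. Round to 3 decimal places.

p₁ = P(outcome | exposed) = 235/587 = 0.40034
p₀ = P(outcome | unexposed) = 196/3248 = 0.060345
Under exogeneity and monotonicity, PN = (p₁ − p₀) / p₁.
PN = (0.40034 − 0.060345) / 0.40034 = 0.34 / 0.40034 ≈ 0.8493

PN ≈ 0.849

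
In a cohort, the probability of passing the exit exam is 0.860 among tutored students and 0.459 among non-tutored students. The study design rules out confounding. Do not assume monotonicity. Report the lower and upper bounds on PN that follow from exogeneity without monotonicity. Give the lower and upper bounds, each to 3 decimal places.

Let p₁ = 0.86, p₀ = 0.459.
Under exogeneity alone the bounds on PN are max{0,(p₁−p₀)/p₁} ≤ PN ≤ min{1,(1−p₀)/p₁}.
  lower = (p₁ − p₀)/p₁ = 0.401 / 0.86 ≈ 0.4663
  upper = min{1, (1 − p₀)/p₁} = 0.541 / 0.86 ≈ 0.6291

0.466 ≤ PN ≤ 0.629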